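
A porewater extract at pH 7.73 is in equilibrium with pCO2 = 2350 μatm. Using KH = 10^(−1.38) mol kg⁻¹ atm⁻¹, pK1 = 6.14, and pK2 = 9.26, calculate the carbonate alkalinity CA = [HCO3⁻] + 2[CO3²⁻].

[CO2*] = KH · pCO2 = 10^(−1.38) × 2350×10^-6 = 9.796×10^-5 mol/kg
α₀ = 1/(1 + K1/[H⁺] + K1K2/[H⁺]²) = 1/(1 + 10^+1.59 + 10^+0.06) = 0.02436
DIC = [CO2*]/α₀ = 9.796×10^-5 / 0.02436 = 4.022 mmol/kg
CA = (α₁ + 2α₂)·DIC = (0.9477 + 2×0.02797) × 4.022 = 4.04 mmol/kg

CA = 4.04 mmol/kg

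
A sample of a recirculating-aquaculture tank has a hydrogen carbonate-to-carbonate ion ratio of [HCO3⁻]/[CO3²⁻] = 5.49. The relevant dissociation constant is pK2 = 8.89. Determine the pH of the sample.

From K2 = [H⁺][CO3²⁻]/[HCO3⁻]:  pH = pK2 − log₁₀([HCO3⁻]/[CO3²⁻])
log₁₀(5.49) = +0.740
pH = 8.89 − (+0.740) = 8.15

pH = 8.15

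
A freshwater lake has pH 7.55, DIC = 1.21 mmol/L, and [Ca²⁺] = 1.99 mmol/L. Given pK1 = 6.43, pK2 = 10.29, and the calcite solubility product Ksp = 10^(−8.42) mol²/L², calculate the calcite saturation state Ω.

α₂ = 1 / (1 + [H⁺]/K2 + [H⁺]²/(K1K2)) = 1 / (1 + 10^+2.74 + 10^+1.62)
   = 1 / (1 + 549.54 + 41.687) = 1/592.23 = 0.001689
[CO3²⁻] = α₂ × DIC = 0.001689 × 1.21 = 0.002043 mmol/L = 2.043 μmol/L
Ksp = 10^(−8.42) = 3.802×10^-9
Ω = [Ca²⁺][CO3²⁻]/Ksp = (1.99×10^-3)(2.043×10^-6) / 3.802×10^-9 = 1.07

Ω = 1.07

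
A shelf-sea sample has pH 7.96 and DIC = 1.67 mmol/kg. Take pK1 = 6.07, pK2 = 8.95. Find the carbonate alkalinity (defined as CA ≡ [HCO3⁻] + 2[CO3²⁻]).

CA = [HCO3⁻] + 2[CO3²⁻] = (α₁ + 2α₂)·DIC
At pH 7.96: [H⁺]/K1 = 10^-1.89 = 0.012882, K2/[H⁺] = 10^-0.99 = 0.10233
α₁ = 1/(1 + 0.012882 + 0.10233) = 1/1.1152 = 0.8967; α₂ = α₁·K2/[H⁺] = 0.09176
α₁ + 2α₂ = 1.0802
CA = 1.0802 × 1.67 = 1.80 mmol/kg

CA = 1.80 mmol/kg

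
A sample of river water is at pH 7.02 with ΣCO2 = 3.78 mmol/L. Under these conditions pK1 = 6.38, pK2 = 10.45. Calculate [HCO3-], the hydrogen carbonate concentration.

[HCO3⁻] = 3.07 mmol/L

α₁ = 1 / (1 + [H⁺]/K1 + K2/[H⁺]) = 1 / (1 + 10^-0.64 + 10^-3.43)
   = 1 / (1 + 0.22909 + 0.00037154) = 1/1.2295 = 0.8134
[HCO3⁻] = α₁ × DIC = 0.8134 × 3.78 = 3.07 mmol/L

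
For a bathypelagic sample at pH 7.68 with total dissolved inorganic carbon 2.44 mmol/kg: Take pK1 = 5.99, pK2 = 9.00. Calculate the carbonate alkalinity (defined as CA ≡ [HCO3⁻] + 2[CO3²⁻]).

CA = [HCO3⁻] + 2[CO3²⁻] = (α₁ + 2α₂)·DIC
At pH 7.68: [H⁺]/K1 = 10^-1.69 = 0.020417, K2/[H⁺] = 10^-1.32 = 0.047863
α₁ = 1/(1 + 0.020417 + 0.047863) = 1/1.0683 = 0.9361; α₂ = α₁·K2/[H⁺] = 0.04480
α₁ + 2α₂ = 1.0257
CA = 1.0257 × 2.44 = 2.50 mmol/kg

CA = 2.50 mmol/kg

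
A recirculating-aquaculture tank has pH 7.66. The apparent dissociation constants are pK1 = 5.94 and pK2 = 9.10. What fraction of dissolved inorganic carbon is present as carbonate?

α₂ = 1 / (1 + [H⁺]/K2 + [H⁺]²/(K1K2)) = 1 / (1 + 10^+1.44 + 10^-0.28)
   = 1 / (1 + 27.542 + 0.52481) = 1/29.067 = 0.03440

α₂ = 0.0344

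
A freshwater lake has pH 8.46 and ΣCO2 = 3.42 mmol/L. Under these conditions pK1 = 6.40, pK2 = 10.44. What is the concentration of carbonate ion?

[CO3²⁻] = 0.0351 mmol/L

α₂ = 1 / (1 + [H⁺]/K2 + [H⁺]²/(K1K2)) = 1 / (1 + 10^+1.98 + 10^-0.08)
   = 1 / (1 + 95.499 + 0.83176) = 1/97.331 = 0.01027
[CO3²⁻] = α₂ × DIC = 0.01027 × 3.42 = 0.0351 mmol/L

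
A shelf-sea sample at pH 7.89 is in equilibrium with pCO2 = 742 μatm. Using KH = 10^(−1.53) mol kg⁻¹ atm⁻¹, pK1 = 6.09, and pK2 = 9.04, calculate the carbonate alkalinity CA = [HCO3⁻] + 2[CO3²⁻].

[CO2*] = KH · pCO2 = 10^(−1.53) × 742×10^-6 = 2.190×10^-5 mol/kg
α₀ = 1/(1 + K1/[H⁺] + K1K2/[H⁺]²) = 1/(1 + 10^+1.80 + 10^+0.65) = 0.01459
DIC = [CO2*]/α₀ = 2.190×10^-5 / 0.01459 = 1.501 mmol/kg
CA = (α₁ + 2α₂)·DIC = (0.9203 + 2×0.06515) × 1.501 = 1.58 mmol/kg

CA = 1.58 mmol/kg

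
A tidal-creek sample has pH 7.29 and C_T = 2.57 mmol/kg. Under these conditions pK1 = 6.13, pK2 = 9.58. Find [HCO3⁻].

α₁ = 1 / (1 + [H⁺]/K1 + K2/[H⁺]) = 1 / (1 + 10^-1.16 + 10^-2.29)
   = 1 / (1 + 0.069183 + 0.0051286) = 1/1.0743 = 0.9308
[HCO3⁻] = α₁ × DIC = 0.9308 × 2.57 = 2.39 mmol/kg

[HCO3⁻] = 2.39 mmol/kg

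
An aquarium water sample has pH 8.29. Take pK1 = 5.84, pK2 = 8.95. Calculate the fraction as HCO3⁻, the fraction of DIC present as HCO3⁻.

α₁ = 0.818

α₁ = 1 / (1 + [H⁺]/K1 + K2/[H⁺]) = 1 / (1 + 10^-2.45 + 10^-0.66)
   = 1 / (1 + 0.0035481 + 0.21878) = 1/1.2223 = 0.8181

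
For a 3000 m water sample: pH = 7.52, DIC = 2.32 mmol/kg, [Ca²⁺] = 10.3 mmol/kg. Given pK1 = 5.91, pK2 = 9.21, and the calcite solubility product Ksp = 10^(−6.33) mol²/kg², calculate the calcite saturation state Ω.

α₂ = 1 / (1 + [H⁺]/K2 + [H⁺]²/(K1K2)) = 1 / (1 + 10^+1.69 + 10^+0.08)
   = 1 / (1 + 48.978 + 1.2023) = 1/51.180 = 0.01954
[CO3²⁻] = α₂ × DIC = 0.01954 × 2.32 = 0.04533 mmol/kg
Ksp = 10^(−6.33) = 4.677×10^-7
Ω = [Ca²⁺][CO3²⁻]/Ksp = (10.3×10^-3)(4.533×10^-5) / 4.677×10^-7 = 0.998

Ω = 0.998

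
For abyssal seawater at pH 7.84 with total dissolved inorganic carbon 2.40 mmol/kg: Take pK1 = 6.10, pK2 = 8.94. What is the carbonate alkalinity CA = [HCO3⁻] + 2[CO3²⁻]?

CA = [HCO3⁻] + 2[CO3²⁻] = (α₁ + 2α₂)·DIC
At pH 7.84: [H⁺]/K1 = 10^-1.74 = 0.018197, K2/[H⁺] = 10^-1.10 = 0.079433
α₁ = 1/(1 + 0.018197 + 0.079433) = 1/1.0976 = 0.9111; α₂ = α₁·K2/[H⁺] = 0.07237
α₁ + 2α₂ = 1.0558
CA = 1.0558 × 2.40 = 2.53 mmol/kg

CA = 2.53 mmol/kg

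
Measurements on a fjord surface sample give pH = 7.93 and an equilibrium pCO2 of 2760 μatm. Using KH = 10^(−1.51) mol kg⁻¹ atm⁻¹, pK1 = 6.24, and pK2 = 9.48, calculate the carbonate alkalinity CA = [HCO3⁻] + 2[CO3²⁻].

CA = 4.41 mmol/kg

[CO2*] = KH · pCO2 = 10^(−1.51) × 2760×10^-6 = 8.529×10^-5 mol/kg
α₀ = 1/(1 + K1/[H⁺] + K1K2/[H⁺]²) = 1/(1 + 10^+1.69 + 10^+0.14) = 0.01947
DIC = [CO2*]/α₀ = 8.529×10^-5 / 0.01947 = 4.380 mmol/kg
CA = (α₁ + 2α₂)·DIC = (0.9537 + 2×0.02688) × 4.380 = 4.41 mmol/kg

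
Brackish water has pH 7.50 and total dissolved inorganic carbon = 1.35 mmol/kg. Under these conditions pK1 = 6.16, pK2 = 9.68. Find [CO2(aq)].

α₀ = 1 / (1 + K1/[H⁺] + K1K2/[H⁺]²) = 1 / (1 + 10^+1.34 + 10^-0.84)
   = 1 / (1 + 21.878 + 0.14454) = 1/23.022 = 0.04344
[CO2*] = α₀ × DIC = 0.04344 × 1.35 = 0.0586 mmol/kg

[CO2*] = 0.0586 mmol/kg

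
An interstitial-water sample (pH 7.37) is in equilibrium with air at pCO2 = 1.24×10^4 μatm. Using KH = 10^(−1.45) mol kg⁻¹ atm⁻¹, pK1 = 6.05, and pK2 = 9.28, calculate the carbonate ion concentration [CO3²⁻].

[CO3²⁻] = 0.113 mmol/kg

[CO2*] = KH · pCO2 = 10^(−1.45) × 1.24×10^4×10^-6 = 4.400×10^-4 mol/kg
α₀ = 1/(1 + K1/[H⁺] + K1K2/[H⁺]²) = 1/(1 + 10^+1.32 + 10^-0.59) = 0.04515
DIC = [CO2*]/α₀ = 4.400×10^-4 / 0.04515 = 9.745 mmol/kg
[CO3²⁻] = α₂·DIC; α₂ = 0.01160, so [CO3²⁻] = 0.01160 × 9.745 = 0.113 mmol/kg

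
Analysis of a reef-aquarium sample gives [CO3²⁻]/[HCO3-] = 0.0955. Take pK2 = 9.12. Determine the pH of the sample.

pH = 8.10

From K2 = [H⁺][CO3²⁻]/[HCO3-]:  pH = pK2 + log₁₀([CO3²⁻]/[HCO3-])
log₁₀(0.0955) = -1.020
pH = 9.12 + (-1.020) = 8.10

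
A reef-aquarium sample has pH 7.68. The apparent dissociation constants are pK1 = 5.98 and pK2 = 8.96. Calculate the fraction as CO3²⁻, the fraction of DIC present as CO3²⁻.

α₂ = 1 / (1 + [H⁺]/K2 + [H⁺]²/(K1K2)) = 1 / (1 + 10^+1.28 + 10^-0.42)
   = 1 / (1 + 19.055 + 0.38019) = 1/20.435 = 0.04894

α₂ = 0.0489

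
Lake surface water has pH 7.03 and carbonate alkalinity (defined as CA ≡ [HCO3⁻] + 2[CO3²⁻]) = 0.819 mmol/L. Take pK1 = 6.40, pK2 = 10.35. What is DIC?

CA = [HCO3⁻] + 2[CO3²⁻] = (α₁ + 2α₂)·DIC
At pH 7.03: [H⁺]/K1 = 10^-0.63 = 0.23442, K2/[H⁺] = 10^-3.32 = 0.00047863
α₁ = 1/(1 + 0.23442 + 0.00047863) = 1/1.2349 = 0.8098; α₂ = α₁·K2/[H⁺] = 0.0003876
α₁ + 2α₂ = 0.8106
DIC = CA / (α₁ + 2α₂) = 0.819 / 0.8106 = 1.01 mmol/L

DIC = 1.01 mmol/L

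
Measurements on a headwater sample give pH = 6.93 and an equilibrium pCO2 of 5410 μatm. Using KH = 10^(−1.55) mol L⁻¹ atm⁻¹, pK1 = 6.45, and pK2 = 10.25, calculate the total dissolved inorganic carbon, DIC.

[CO2*] = KH · pCO2 = 10^(−1.55) × 5410×10^-6 = 1.525×10^-4 mol/L
α₀ = 1/(1 + K1/[H⁺] + K1K2/[H⁺]²) = 1/(1 + 10^+0.48 + 10^-2.84) = 0.2487
DIC = [CO2*]/α₀ = 1.525×10^-4 / 0.2487 = 0.613 mmol/L

DIC = 0.613 mmol/L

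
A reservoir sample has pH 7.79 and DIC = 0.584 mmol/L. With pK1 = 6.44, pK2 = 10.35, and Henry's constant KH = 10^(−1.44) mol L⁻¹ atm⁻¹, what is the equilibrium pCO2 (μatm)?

α₀ = 1 / (1 + K1/[H⁺] + K1K2/[H⁺]²) = 1 / (1 + 10^+1.35 + 10^-1.21)
   = 1 / (1 + 22.387 + 0.061660) = 1/23.449 = 0.04265
[CO2*] = α₀ × DIC = 0.04265 × 0.584 = 0.02491 mmol/L
pCO2 = [CO2*]/KH = 2.491×10^-5 / 3.631×10^-2 = 686 μatm

pCO2 = 686 μatm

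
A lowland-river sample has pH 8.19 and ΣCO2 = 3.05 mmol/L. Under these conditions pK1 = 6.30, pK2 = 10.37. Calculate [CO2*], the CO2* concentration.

α₀ = 1 / (1 + K1/[H⁺] + K1K2/[H⁺]²) = 1 / (1 + 10^+1.89 + 10^-0.29)
   = 1 / (1 + 77.625 + 0.51286) = 1/79.138 = 0.01264
[CO2*] = α₀ × DIC = 0.01264 × 3.05 = 0.0385 mmol/L

[CO2*] = 0.0385 mmol/L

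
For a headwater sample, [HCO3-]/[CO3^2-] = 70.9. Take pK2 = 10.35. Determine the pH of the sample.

pH = 8.50

From K2 = [H⁺][CO3^2-]/[HCO3-]:  pH = pK2 − log₁₀([HCO3-]/[CO3^2-])
log₁₀(70.9) = +1.851
pH = 10.35 − (+1.851) = 8.50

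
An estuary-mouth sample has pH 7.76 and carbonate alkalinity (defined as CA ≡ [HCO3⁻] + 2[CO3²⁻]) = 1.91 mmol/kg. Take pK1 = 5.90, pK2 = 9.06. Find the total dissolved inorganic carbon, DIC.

CA = [HCO3⁻] + 2[CO3²⁻] = (α₁ + 2α₂)·DIC
At pH 7.76: [H⁺]/K1 = 10^-1.86 = 0.013804, K2/[H⁺] = 10^-1.30 = 0.050119
α₁ = 1/(1 + 0.013804 + 0.050119) = 1/1.0639 = 0.9399; α₂ = α₁·K2/[H⁺] = 0.04711
α₁ + 2α₂ = 1.0341
DIC = CA / (α₁ + 2α₂) = 1.91 / 1.0341 = 1.85 mmol/kg

DIC = 1.85 mmol/kg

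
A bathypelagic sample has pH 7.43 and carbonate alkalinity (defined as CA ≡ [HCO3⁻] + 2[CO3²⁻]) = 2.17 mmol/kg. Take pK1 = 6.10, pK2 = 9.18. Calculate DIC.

CA = [HCO3⁻] + 2[CO3²⁻] = (α₁ + 2α₂)·DIC
At pH 7.43: [H⁺]/K1 = 10^-1.33 = 0.046774, K2/[H⁺] = 10^-1.75 = 0.017783
α₁ = 1/(1 + 0.046774 + 0.017783) = 1/1.0646 = 0.9394; α₂ = α₁·K2/[H⁺] = 0.01670
α₁ + 2α₂ = 0.9728
DIC = CA / (α₁ + 2α₂) = 2.17 / 0.9728 = 2.23 mmol/kg

DIC = 2.23 mmol/kg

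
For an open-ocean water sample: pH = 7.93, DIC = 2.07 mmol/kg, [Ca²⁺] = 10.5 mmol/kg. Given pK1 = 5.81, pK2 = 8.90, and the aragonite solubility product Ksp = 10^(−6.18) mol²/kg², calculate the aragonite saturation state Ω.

α₂ = 1 / (1 + [H⁺]/K2 + [H⁺]²/(K1K2)) = 1 / (1 + 10^+0.97 + 10^-1.15)
   = 1 / (1 + 9.3325 + 0.070795) = 1/10.403 = 0.09612
[CO3²⁻] = α₂ × DIC = 0.09612 × 2.07 = 0.1990 mmol/kg
Ksp = 10^(−6.18) = 6.607×10^-7
Ω = [Ca²⁺][CO3²⁻]/Ksp = (10.5×10^-3)(1.990×10^-4) / 6.607×10^-7 = 3.16

Ω = 3.16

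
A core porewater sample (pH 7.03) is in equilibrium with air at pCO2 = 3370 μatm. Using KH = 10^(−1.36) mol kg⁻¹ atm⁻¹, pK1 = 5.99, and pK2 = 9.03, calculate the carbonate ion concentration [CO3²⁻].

[CO2*] = KH · pCO2 = 10^(−1.36) × 3370×10^-6 = 1.471×10^-4 mol/kg
α₀ = 1/(1 + K1/[H⁺] + K1K2/[H⁺]²) = 1/(1 + 10^+1.04 + 10^-0.96) = 0.08282
DIC = [CO2*]/α₀ = 1.471×10^-4 / 0.08282 = 1.776 mmol/kg
[CO3²⁻] = α₂·DIC; α₂ = 0.009081, so [CO3²⁻] = 0.009081 × 1.776 = 0.0161 mmol/kg = 16.1 μmol/kg

[CO3²⁻] = 16.1 μmol/kg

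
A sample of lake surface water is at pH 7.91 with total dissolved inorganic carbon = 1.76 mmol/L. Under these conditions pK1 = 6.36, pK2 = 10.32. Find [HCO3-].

[HCO3⁻] = 1.71 mmol/L

α₁ = 1 / (1 + [H⁺]/K1 + K2/[H⁺]) = 1 / (1 + 10^-1.55 + 10^-2.41)
   = 1 / (1 + 0.028184 + 0.0038905) = 1/1.0321 = 0.9689
[HCO3⁻] = α₁ × DIC = 0.9689 × 1.76 = 1.71 mmol/L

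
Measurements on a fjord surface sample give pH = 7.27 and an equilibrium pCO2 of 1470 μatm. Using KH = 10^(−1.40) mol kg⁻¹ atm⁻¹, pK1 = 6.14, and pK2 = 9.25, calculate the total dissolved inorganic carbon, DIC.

DIC = 0.856 mmol/kg

[CO2*] = KH · pCO2 = 10^(−1.40) × 1470×10^-6 = 5.852×10^-5 mol/kg
α₀ = 1/(1 + K1/[H⁺] + K1K2/[H⁺]²) = 1/(1 + 10^+1.13 + 10^-0.85) = 0.06835
DIC = [CO2*]/α₀ = 5.852×10^-5 / 0.06835 = 0.856 mmol/kg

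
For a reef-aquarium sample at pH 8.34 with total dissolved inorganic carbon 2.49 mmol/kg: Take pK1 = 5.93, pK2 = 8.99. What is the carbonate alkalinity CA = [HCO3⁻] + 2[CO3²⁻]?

CA = [HCO3⁻] + 2[CO3²⁻] = (α₁ + 2α₂)·DIC
At pH 8.34: [H⁺]/K1 = 10^-2.41 = 0.0038905, K2/[H⁺] = 10^-0.65 = 0.22387
α₁ = 1/(1 + 0.0038905 + 0.22387) = 1/1.2278 = 0.8145; α₂ = α₁·K2/[H⁺] = 0.1823
α₁ + 2α₂ = 1.1792
CA = 1.1792 × 2.49 = 2.94 mmol/kg

CA = 2.94 mmol/kg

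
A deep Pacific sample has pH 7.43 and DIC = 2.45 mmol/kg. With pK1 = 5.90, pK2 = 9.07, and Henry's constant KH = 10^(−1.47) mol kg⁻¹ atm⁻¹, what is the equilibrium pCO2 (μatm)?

α₀ = 1 / (1 + K1/[H⁺] + K1K2/[H⁺]²) = 1 / (1 + 10^+1.53 + 10^-0.11)
   = 1 / (1 + 33.884 + 0.77625) = 1/35.661 = 0.02804
[CO2*] = α₀ × DIC = 0.02804 × 2.45 = 0.06870 mmol/kg
pCO2 = [CO2*]/KH = 6.870×10^-5 / 3.388×10^-2 = 2030 μatm

pCO2 = 2030 μatm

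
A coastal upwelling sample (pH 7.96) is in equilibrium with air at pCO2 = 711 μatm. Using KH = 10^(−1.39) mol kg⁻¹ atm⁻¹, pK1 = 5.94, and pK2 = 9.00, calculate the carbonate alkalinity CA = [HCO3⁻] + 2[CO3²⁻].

[CO2*] = KH · pCO2 = 10^(−1.39) × 711×10^-6 = 2.896×10^-5 mol/kg
α₀ = 1/(1 + K1/[H⁺] + K1K2/[H⁺]²) = 1/(1 + 10^+2.02 + 10^+0.98) = 0.008676
DIC = [CO2*]/α₀ = 2.896×10^-5 / 0.008676 = 3.339 mmol/kg
CA = (α₁ + 2α₂)·DIC = (0.9085 + 2×0.08285) × 3.339 = 3.59 mmol/kg

CA = 3.59 mmol/kg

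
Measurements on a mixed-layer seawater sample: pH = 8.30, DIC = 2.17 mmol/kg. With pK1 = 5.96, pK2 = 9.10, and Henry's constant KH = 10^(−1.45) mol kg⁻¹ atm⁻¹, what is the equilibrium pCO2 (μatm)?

pCO2 = 240 μatm

α₀ = 1 / (1 + K1/[H⁺] + K1K2/[H⁺]²) = 1 / (1 + 10^+2.34 + 10^+1.54)
   = 1 / (1 + 218.78 + 34.674) = 1/254.45 = 0.003930
[CO2*] = α₀ × DIC = 0.003930 × 2.17 = 0.008528 mmol/kg = 8.528 μmol/kg
pCO2 = [CO2*]/KH = 8.528×10^-6 / 3.548×10^-2 = 240 μatm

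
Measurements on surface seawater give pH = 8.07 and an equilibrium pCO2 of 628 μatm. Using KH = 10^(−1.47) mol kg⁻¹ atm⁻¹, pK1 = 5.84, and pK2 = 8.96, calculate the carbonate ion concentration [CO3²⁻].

[CO3²⁻] = 0.466 mmol/kg

[CO2*] = KH · pCO2 = 10^(−1.47) × 628×10^-6 = 2.128×10^-5 mol/kg
α₀ = 1/(1 + K1/[H⁺] + K1K2/[H⁺]²) = 1/(1 + 10^+2.23 + 10^+1.34) = 0.005189
DIC = [CO2*]/α₀ = 2.128×10^-5 / 0.005189 = 4.101 mmol/kg
[CO3²⁻] = α₂·DIC; α₂ = 0.1135, so [CO3²⁻] = 0.1135 × 4.101 = 0.466 mmol/kg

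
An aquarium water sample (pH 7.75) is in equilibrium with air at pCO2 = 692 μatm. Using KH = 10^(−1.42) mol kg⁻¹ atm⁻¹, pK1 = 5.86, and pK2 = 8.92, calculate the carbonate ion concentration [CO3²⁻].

[CO3²⁻] = 0.138 mmol/kg

[CO2*] = KH · pCO2 = 10^(−1.42) × 692×10^-6 = 2.631×10^-5 mol/kg
α₀ = 1/(1 + K1/[H⁺] + K1K2/[H⁺]²) = 1/(1 + 10^+1.89 + 10^+0.72) = 0.01192
DIC = [CO2*]/α₀ = 2.631×10^-5 / 0.01192 = 2.207 mmol/kg
[CO3²⁻] = α₂·DIC; α₂ = 0.06257, so [CO3²⁻] = 0.06257 × 2.207 = 0.138 mmol/kg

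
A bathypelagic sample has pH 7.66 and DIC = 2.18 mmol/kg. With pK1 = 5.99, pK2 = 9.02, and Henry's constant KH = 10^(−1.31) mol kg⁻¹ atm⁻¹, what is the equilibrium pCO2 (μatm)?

α₀ = 1 / (1 + K1/[H⁺] + K1K2/[H⁺]²) = 1 / (1 + 10^+1.67 + 10^+0.31)
   = 1 / (1 + 46.774 + 2.0417) = 1/49.815 = 0.02007
[CO2*] = α₀ × DIC = 0.02007 × 2.18 = 0.04376 mmol/kg
pCO2 = [CO2*]/KH = 4.376×10^-5 / 4.898×10^-2 = 893 μatm

pCO2 = 893 μatm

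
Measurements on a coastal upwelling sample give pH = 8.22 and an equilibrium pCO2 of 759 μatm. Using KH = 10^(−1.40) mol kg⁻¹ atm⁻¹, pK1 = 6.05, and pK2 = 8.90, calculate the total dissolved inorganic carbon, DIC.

DIC = 5.43 mmol/kg

[CO2*] = KH · pCO2 = 10^(−1.40) × 759×10^-6 = 3.022×10^-5 mol/kg
α₀ = 1/(1 + K1/[H⁺] + K1K2/[H⁺]²) = 1/(1 + 10^+2.17 + 10^+1.49) = 0.005561
DIC = [CO2*]/α₀ = 3.022×10^-5 / 0.005561 = 5.43 mmol/kg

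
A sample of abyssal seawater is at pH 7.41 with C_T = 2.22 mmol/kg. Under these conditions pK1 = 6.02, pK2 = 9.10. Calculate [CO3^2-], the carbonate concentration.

α₂ = 1 / (1 + [H⁺]/K2 + [H⁺]²/(K1K2)) = 1 / (1 + 10^+1.69 + 10^+0.30)
   = 1 / (1 + 48.978 + 1.9953) = 1/51.973 = 0.01924
[CO3²⁻] = α₂ × DIC = 0.01924 × 2.22 = 0.0427 mmol/kg

[CO3²⁻] = 0.0427 mmol/kg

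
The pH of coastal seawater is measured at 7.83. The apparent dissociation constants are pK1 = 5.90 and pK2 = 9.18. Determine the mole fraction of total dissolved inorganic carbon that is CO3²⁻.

α₂ = 1 / (1 + [H⁺]/K2 + [H⁺]²/(K1K2)) = 1 / (1 + 10^+1.35 + 10^-0.58)
   = 1 / (1 + 22.387 + 0.26303) = 1/23.650 = 0.04228

α₂ = 0.0423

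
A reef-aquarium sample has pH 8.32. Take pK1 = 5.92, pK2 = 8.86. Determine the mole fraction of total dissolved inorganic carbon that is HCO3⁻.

α₁ = 0.774

α₁ = 1 / (1 + [H⁺]/K1 + K2/[H⁺]) = 1 / (1 + 10^-2.40 + 10^-0.54)
   = 1 / (1 + 0.0039811 + 0.28840) = 1/1.2924 = 0.7738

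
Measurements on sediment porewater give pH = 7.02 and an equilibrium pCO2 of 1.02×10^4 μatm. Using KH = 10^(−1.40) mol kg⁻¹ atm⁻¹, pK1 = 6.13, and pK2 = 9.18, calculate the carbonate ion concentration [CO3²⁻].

[CO3²⁻] = 0.0218 mmol/kg

[CO2*] = KH · pCO2 = 10^(−1.40) × 1.02×10^4×10^-6 = 4.061×10^-4 mol/kg
α₀ = 1/(1 + K1/[H⁺] + K1K2/[H⁺]²) = 1/(1 + 10^+0.89 + 10^-1.27) = 0.1134
DIC = [CO2*]/α₀ = 4.061×10^-4 / 0.1134 = 3.580 mmol/kg
[CO3²⁻] = α₂·DIC; α₂ = 0.006091, so [CO3²⁻] = 0.006091 × 3.580 = 0.0218 mmol/kg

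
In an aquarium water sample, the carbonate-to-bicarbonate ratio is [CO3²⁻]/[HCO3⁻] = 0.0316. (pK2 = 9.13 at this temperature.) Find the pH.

pH = 7.63

From K2 = [H⁺][CO3²⁻]/[HCO3⁻]:  pH = pK2 + log₁₀([CO3²⁻]/[HCO3⁻])
log₁₀(0.0316) = -1.500
pH = 9.13 + (-1.500) = 7.63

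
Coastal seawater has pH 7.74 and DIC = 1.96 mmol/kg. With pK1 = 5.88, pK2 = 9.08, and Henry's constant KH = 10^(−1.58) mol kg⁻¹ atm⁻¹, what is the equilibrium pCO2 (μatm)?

pCO2 = 971 μatm

α₀ = 1 / (1 + K1/[H⁺] + K1K2/[H⁺]²) = 1 / (1 + 10^+1.86 + 10^+0.52)
   = 1 / (1 + 72.444 + 3.3113) = 1/76.755 = 0.01303
[CO2*] = α₀ × DIC = 0.01303 × 1.96 = 0.02554 mmol/kg
pCO2 = [CO2*]/KH = 2.554×10^-5 / 2.630×10^-2 = 971 μatm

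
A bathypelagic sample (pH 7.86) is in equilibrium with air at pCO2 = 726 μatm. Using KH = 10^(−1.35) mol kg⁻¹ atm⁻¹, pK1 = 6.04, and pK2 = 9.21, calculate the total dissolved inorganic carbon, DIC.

[CO2*] = KH · pCO2 = 10^(−1.35) × 726×10^-6 = 3.243×10^-5 mol/kg
α₀ = 1/(1 + K1/[H⁺] + K1K2/[H⁺]²) = 1/(1 + 10^+1.82 + 10^+0.47) = 0.01428
DIC = [CO2*]/α₀ = 3.243×10^-5 / 0.01428 = 2.27 mmol/kg

DIC = 2.27 mmol/kg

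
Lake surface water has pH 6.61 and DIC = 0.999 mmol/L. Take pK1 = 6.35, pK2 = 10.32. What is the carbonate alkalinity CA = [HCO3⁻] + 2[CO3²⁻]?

CA = 0.645 mmol/L

CA = [HCO3⁻] + 2[CO3²⁻] = (α₁ + 2α₂)·DIC
At pH 6.61: [H⁺]/K1 = 10^-0.26 = 0.54954, K2/[H⁺] = 10^-3.71 = 0.00019498
α₁ = 1/(1 + 0.54954 + 0.00019498) = 1/1.5497 = 0.6453; α₂ = α₁·K2/[H⁺] = 0.0001258
α₁ + 2α₂ = 0.6455
CA = 0.6455 × 0.999 = 0.645 mmol/L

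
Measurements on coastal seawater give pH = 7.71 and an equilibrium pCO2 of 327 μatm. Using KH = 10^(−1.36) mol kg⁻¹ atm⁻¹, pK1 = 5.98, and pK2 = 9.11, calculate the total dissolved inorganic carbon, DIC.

[CO2*] = KH · pCO2 = 10^(−1.36) × 327×10^-6 = 1.427×10^-5 mol/kg
α₀ = 1/(1 + K1/[H⁺] + K1K2/[H⁺]²) = 1/(1 + 10^+1.73 + 10^+0.33) = 0.01759
DIC = [CO2*]/α₀ = 1.427×10^-5 / 0.01759 = 0.811 mmol/kg

DIC = 0.811 mmol/kg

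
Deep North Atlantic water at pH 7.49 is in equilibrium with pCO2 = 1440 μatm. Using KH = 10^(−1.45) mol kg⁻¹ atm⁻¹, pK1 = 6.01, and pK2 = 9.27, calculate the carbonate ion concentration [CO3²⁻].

[CO3²⁻] = 0.0256 mmol/kg

[CO2*] = KH · pCO2 = 10^(−1.45) × 1440×10^-6 = 5.109×10^-5 mol/kg
α₀ = 1/(1 + K1/[H⁺] + K1K2/[H⁺]²) = 1/(1 + 10^+1.48 + 10^-0.30) = 0.03155
DIC = [CO2*]/α₀ = 5.109×10^-5 / 0.03155 = 1.620 mmol/kg
[CO3²⁻] = α₂·DIC; α₂ = 0.01581, so [CO3²⁻] = 0.01581 × 1.620 = 0.0256 mmol/kg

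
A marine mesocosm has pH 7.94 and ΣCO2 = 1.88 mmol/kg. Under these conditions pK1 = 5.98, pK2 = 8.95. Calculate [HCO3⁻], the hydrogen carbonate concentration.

α₁ = 1 / (1 + [H⁺]/K1 + K2/[H⁺]) = 1 / (1 + 10^-1.96 + 10^-1.01)
   = 1 / (1 + 0.010965 + 0.097724) = 1/1.1087 = 0.9020
[HCO3⁻] = α₁ × DIC = 0.9020 × 1.88 = 1.70 mmol/kg

[HCO3⁻] = 1.70 mmol/kg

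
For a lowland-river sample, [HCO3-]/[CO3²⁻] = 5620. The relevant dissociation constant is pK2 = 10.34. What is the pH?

pH = 6.59

From K2 = [H⁺][CO3²⁻]/[HCO3-]:  pH = pK2 − log₁₀([HCO3-]/[CO3²⁻])
log₁₀(5620) = +3.750
pH = 10.34 − (+3.750) = 6.59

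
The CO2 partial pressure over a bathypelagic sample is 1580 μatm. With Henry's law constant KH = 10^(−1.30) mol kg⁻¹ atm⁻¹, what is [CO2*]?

KH = 10^(−1.30) = 5.012×10^-2 mol kg⁻¹ atm⁻¹
[CO2*] = KH · pCO2 = 5.012×10^-2 × 1580×10^-6 atm = 7.92×10^-5 mol/kg

[CO2*] = 79.2 μmol/kg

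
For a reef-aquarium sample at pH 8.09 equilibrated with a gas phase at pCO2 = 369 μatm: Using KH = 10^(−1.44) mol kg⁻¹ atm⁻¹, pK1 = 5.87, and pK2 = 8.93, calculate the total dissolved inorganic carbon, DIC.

DIC = 2.56 mmol/kg

[CO2*] = KH · pCO2 = 10^(−1.44) × 369×10^-6 = 1.340×10^-5 mol/kg
α₀ = 1/(1 + K1/[H⁺] + K1K2/[H⁺]²) = 1/(1 + 10^+2.22 + 10^+1.38) = 0.005237
DIC = [CO2*]/α₀ = 1.340×10^-5 / 0.005237 = 2.56 mmol/kg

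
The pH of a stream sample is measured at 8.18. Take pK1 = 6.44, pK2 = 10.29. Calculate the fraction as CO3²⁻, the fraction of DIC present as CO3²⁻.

α₂ = 1 / (1 + [H⁺]/K2 + [H⁺]²/(K1K2)) = 1 / (1 + 10^+2.11 + 10^+0.37)
   = 1 / (1 + 128.82 + 2.3442) = 1/132.17 = 0.007566

α₂ = 0.00757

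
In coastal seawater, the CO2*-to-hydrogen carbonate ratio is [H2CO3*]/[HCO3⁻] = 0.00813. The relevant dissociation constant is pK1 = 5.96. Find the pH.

pH = 8.05

From K1 = [H⁺][HCO3⁻]/[H2CO3*]:  pH = pK1 − log₁₀([H2CO3*]/[HCO3⁻])
log₁₀(0.00813) = -2.090
pH = 5.96 − (-2.090) = 8.05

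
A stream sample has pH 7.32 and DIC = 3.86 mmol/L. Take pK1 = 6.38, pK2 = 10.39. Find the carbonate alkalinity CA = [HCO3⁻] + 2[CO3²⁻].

CA = [HCO3⁻] + 2[CO3²⁻] = (α₁ + 2α₂)·DIC
At pH 7.32: [H⁺]/K1 = 10^-0.94 = 0.11482, K2/[H⁺] = 10^-3.07 = 0.00085114
α₁ = 1/(1 + 0.11482 + 0.00085114) = 1/1.1157 = 0.8963; α₂ = α₁·K2/[H⁺] = 0.0007629
α₁ + 2α₂ = 0.8979
CA = 0.8979 × 3.86 = 3.47 mmol/L

CA = 3.47 mmol/L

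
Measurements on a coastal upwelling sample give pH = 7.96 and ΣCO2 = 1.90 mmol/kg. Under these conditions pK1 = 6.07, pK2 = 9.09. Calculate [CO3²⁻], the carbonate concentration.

[CO3²⁻] = 0.130 mmol/kg

α₂ = 1 / (1 + [H⁺]/K2 + [H⁺]²/(K1K2)) = 1 / (1 + 10^+1.13 + 10^-0.76)
   = 1 / (1 + 13.490 + 0.17378) = 1/14.663 = 0.06820
[CO3²⁻] = α₂ × DIC = 0.06820 × 1.90 = 0.130 mmol/kg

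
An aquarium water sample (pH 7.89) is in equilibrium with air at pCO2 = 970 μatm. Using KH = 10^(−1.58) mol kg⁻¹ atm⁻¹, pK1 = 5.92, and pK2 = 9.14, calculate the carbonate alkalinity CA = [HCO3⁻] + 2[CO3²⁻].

CA = 2.65 mmol/kg

[CO2*] = KH · pCO2 = 10^(−1.58) × 970×10^-6 = 2.551×10^-5 mol/kg
α₀ = 1/(1 + K1/[H⁺] + K1K2/[H⁺]²) = 1/(1 + 10^+1.97 + 10^+0.72) = 0.01004
DIC = [CO2*]/α₀ = 2.551×10^-5 / 0.01004 = 2.540 mmol/kg
CA = (α₁ + 2α₂)·DIC = (0.9373 + 2×0.05271) × 2.540 = 2.65 mmol/kg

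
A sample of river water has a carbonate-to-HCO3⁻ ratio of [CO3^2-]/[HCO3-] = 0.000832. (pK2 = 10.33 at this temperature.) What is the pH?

pH = 7.25

From K2 = [H⁺][CO3^2-]/[HCO3-]:  pH = pK2 + log₁₀([CO3^2-]/[HCO3-])
log₁₀(0.000832) = -3.080
pH = 10.33 + (-3.080) = 7.25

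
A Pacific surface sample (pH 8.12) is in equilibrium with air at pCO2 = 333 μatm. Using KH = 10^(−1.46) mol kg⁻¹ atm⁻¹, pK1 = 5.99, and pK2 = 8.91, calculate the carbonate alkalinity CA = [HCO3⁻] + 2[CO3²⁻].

CA = 2.06 mmol/kg

[CO2*] = KH · pCO2 = 10^(−1.46) × 333×10^-6 = 1.155×10^-5 mol/kg
α₀ = 1/(1 + K1/[H⁺] + K1K2/[H⁺]²) = 1/(1 + 10^+2.13 + 10^+1.34) = 0.006338
DIC = [CO2*]/α₀ = 1.155×10^-5 / 0.006338 = 1.822 mmol/kg
CA = (α₁ + 2α₂)·DIC = (0.8550 + 2×0.1387) × 1.822 = 2.06 mmol/kg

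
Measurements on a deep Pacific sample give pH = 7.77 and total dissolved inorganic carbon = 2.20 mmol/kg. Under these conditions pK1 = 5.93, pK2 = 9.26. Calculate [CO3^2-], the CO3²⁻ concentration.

[CO3²⁻] = 0.0680 mmol/kg

α₂ = 1 / (1 + [H⁺]/K2 + [H⁺]²/(K1K2)) = 1 / (1 + 10^+1.49 + 10^-0.35)
   = 1 / (1 + 30.903 + 0.44668) = 1/32.350 = 0.03091
[CO3²⁻] = α₂ × DIC = 0.03091 × 2.20 = 0.0680 mmol/kg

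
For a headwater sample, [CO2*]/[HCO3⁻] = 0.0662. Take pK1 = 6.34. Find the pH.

From K1 = [H⁺][HCO3⁻]/[CO2*]:  pH = pK1 − log₁₀([CO2*]/[HCO3⁻])
log₁₀(0.0662) = -1.179
pH = 6.34 − (-1.179) = 7.52

pH = 7.52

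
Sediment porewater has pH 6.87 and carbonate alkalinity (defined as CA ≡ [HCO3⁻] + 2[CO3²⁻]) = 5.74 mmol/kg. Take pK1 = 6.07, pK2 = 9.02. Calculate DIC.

CA = [HCO3⁻] + 2[CO3²⁻] = (α₁ + 2α₂)·DIC
At pH 6.87: [H⁺]/K1 = 10^-0.80 = 0.15849, K2/[H⁺] = 10^-2.15 = 0.0070795
α₁ = 1/(1 + 0.15849 + 0.0070795) = 1/1.1656 = 0.8580; α₂ = α₁·K2/[H⁺] = 0.006074
α₁ + 2α₂ = 0.8701
DIC = CA / (α₁ + 2α₂) = 5.74 / 0.8701 = 6.60 mmol/kg

DIC = 6.60 mmol/kg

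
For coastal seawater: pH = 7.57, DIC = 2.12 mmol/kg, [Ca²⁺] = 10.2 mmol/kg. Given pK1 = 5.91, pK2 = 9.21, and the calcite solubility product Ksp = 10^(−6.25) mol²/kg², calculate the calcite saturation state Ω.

α₂ = 1 / (1 + [H⁺]/K2 + [H⁺]²/(K1K2)) = 1 / (1 + 10^+1.64 + 10^-0.02)
   = 1 / (1 + 43.652 + 0.95499) = 1/45.607 = 0.02193
[CO3²⁻] = α₂ × DIC = 0.02193 × 2.12 = 0.04648 mmol/kg
Ksp = 10^(−6.25) = 5.623×10^-7
Ω = [Ca²⁺][CO3²⁻]/Ksp = (10.2×10^-3)(4.648×10^-5) / 5.623×10^-7 = 0.843

Ω = 0.843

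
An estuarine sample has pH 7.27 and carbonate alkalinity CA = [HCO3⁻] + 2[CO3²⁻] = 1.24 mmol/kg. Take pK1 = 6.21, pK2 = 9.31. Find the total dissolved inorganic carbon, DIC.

DIC = 1.33 mmol/kg

CA = [HCO3⁻] + 2[CO3²⁻] = (α₁ + 2α₂)·DIC
At pH 7.27: [H⁺]/K1 = 10^-1.06 = 0.087096, K2/[H⁺] = 10^-2.04 = 0.0091201
α₁ = 1/(1 + 0.087096 + 0.0091201) = 1/1.0962 = 0.9122; α₂ = α₁·K2/[H⁺] = 0.008320
α₁ + 2α₂ = 0.9289
DIC = CA / (α₁ + 2α₂) = 1.24 / 0.9289 = 1.33 mmol/kg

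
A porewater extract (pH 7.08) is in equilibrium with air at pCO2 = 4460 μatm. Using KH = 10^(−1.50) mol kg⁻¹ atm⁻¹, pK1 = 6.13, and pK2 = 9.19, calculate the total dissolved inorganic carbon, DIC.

DIC = 1.41 mmol/kg

[CO2*] = KH · pCO2 = 10^(−1.50) × 4460×10^-6 = 1.410×10^-4 mol/kg
α₀ = 1/(1 + K1/[H⁺] + K1K2/[H⁺]²) = 1/(1 + 10^+0.95 + 10^-1.16) = 0.1002
DIC = [CO2*]/α₀ = 1.410×10^-4 / 0.1002 = 1.41 mmol/kg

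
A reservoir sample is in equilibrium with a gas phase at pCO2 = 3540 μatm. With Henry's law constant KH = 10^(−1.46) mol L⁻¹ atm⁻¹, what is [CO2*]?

KH = 10^(−1.46) = 3.467×10^-2 mol L⁻¹ atm⁻¹
[CO2*] = KH · pCO2 = 3.467×10^-2 × 3540×10^-6 atm = 1.23×10^-4 mol/L

[CO2*] = 123 μmol/L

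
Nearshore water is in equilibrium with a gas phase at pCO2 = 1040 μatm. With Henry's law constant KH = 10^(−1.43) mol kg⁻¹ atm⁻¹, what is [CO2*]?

KH = 10^(−1.43) = 3.715×10^-2 mol kg⁻¹ atm⁻¹
[CO2*] = KH · pCO2 = 3.715×10^-2 × 1040×10^-6 atm = 3.86×10^-5 mol/kg

[CO2*] = 38.6 μmol/kg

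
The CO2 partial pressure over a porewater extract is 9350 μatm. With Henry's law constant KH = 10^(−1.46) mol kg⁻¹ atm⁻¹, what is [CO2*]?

[CO2*] = 324 μmol/kg

KH = 10^(−1.46) = 3.467×10^-2 mol kg⁻¹ atm⁻¹
[CO2*] = KH · pCO2 = 3.467×10^-2 × 9350×10^-6 atm = 3.24×10^-4 mol/kg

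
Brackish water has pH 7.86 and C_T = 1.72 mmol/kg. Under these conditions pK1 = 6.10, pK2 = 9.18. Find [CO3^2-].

[CO3²⁻] = 0.0773 mmol/kg

α₂ = 1 / (1 + [H⁺]/K2 + [H⁺]²/(K1K2)) = 1 / (1 + 10^+1.32 + 10^-0.44)
   = 1 / (1 + 20.893 + 0.36308) = 1/22.256 = 0.04493
[CO3²⁻] = α₂ × DIC = 0.04493 × 1.72 = 0.0773 mmol/kg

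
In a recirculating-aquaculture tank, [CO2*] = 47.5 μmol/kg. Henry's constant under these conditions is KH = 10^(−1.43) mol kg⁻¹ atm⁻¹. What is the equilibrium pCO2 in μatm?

pCO2 = 1280 μatm

KH = 10^(−1.43) = 3.715×10^-2 mol kg⁻¹ atm⁻¹
pCO2 = [CO2*]/KH = 47.5×10^-6 / 3.715×10^-2 = 1.28×10^-3 atm = 1280 μatm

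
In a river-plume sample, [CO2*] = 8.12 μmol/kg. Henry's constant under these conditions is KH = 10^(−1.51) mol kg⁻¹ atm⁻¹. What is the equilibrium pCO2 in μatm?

pCO2 = 263 μatm

KH = 10^(−1.51) = 3.090×10^-2 mol kg⁻¹ atm⁻¹
pCO2 = [CO2*]/KH = 8.12×10^-6 / 3.090×10^-2 = 2.63×10^-4 atm = 263 μatm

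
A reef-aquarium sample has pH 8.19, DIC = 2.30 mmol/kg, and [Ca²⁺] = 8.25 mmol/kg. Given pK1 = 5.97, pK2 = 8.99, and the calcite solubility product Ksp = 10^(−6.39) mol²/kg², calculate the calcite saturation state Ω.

Ω = 6.34

α₂ = 1 / (1 + [H⁺]/K2 + [H⁺]²/(K1K2)) = 1 / (1 + 10^+0.80 + 10^-1.42)
   = 1 / (1 + 6.3096 + 0.038019) = 1/7.3476 = 0.1361
[CO3²⁻] = α₂ × DIC = 0.1361 × 2.30 = 0.3130 mmol/kg
Ksp = 10^(−6.39) = 4.074×10^-7
Ω = [Ca²⁺][CO3²⁻]/Ksp = (8.25×10^-3)(3.130×10^-4) / 4.074×10^-7 = 6.34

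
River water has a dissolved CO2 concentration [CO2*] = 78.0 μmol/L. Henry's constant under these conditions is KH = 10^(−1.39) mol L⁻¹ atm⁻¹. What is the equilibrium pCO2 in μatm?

pCO2 = 1910 μatm

KH = 10^(−1.39) = 4.074×10^-2 mol L⁻¹ atm⁻¹
pCO2 = [CO2*]/KH = 78.0×10^-6 / 4.074×10^-2 = 1.91×10^-3 atm = 1910 μatm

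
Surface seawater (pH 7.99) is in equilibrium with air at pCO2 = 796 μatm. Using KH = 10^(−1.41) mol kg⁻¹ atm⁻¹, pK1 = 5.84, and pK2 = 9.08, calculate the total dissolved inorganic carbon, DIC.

DIC = 4.76 mmol/kg

[CO2*] = KH · pCO2 = 10^(−1.41) × 796×10^-6 = 3.097×10^-5 mol/kg
α₀ = 1/(1 + K1/[H⁺] + K1K2/[H⁺]²) = 1/(1 + 10^+2.15 + 10^+1.06) = 0.006505
DIC = [CO2*]/α₀ = 3.097×10^-5 / 0.006505 = 4.76 mmol/kg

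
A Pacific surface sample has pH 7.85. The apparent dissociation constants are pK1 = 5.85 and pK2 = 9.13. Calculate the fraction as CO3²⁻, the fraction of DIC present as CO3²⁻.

α₂ = 0.0494

α₂ = 1 / (1 + [H⁺]/K2 + [H⁺]²/(K1K2)) = 1 / (1 + 10^+1.28 + 10^-0.72)
   = 1 / (1 + 19.055 + 0.19055) = 1/20.245 = 0.04939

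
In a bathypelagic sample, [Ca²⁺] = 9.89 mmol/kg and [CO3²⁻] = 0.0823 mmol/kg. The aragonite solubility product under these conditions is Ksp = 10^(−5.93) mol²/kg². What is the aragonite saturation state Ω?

Ksp = 10^(−5.93) = 1.175×10^-6
Ω = [Ca²⁺][CO3²⁻]/Ksp = (9.89×10^-3)(0.0823×10^-3) / 1.175×10^-6 = 0.693

Ω = 0.693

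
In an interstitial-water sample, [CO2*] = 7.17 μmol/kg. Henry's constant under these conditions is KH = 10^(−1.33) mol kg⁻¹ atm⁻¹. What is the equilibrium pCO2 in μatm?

KH = 10^(−1.33) = 4.677×10^-2 mol kg⁻¹ atm⁻¹
pCO2 = [CO2*]/KH = 7.17×10^-6 / 4.677×10^-2 = 1.53×10^-4 atm = 153 μatm

pCO2 = 153 μatm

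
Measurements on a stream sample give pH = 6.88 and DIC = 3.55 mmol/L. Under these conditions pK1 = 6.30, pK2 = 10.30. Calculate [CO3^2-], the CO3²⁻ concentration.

[CO3²⁻] = 1.07 μmol/L

α₂ = 1 / (1 + [H⁺]/K2 + [H⁺]²/(K1K2)) = 1 / (1 + 10^+3.42 + 10^+2.84)
   = 1 / (1 + 2630.3 + 691.83) = 1/3323.1 = 0.0003009
[CO3²⁻] = α₂ × DIC = 0.0003009 × 3.55 = 0.00107 mmol/L = 1.07 μmol/L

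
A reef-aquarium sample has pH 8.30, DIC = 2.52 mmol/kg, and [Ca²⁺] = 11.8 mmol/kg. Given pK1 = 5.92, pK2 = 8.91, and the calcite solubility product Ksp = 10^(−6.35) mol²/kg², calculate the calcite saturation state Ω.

α₂ = 1 / (1 + [H⁺]/K2 + [H⁺]²/(K1K2)) = 1 / (1 + 10^+0.61 + 10^-1.77)
   = 1 / (1 + 4.0738 + 0.016982) = 1/5.0908 = 0.1964
[CO3²⁻] = α₂ × DIC = 0.1964 × 2.52 = 0.4950 mmol/kg
Ksp = 10^(−6.35) = 4.467×10^-7
Ω = [Ca²⁺][CO3²⁻]/Ksp = (11.8×10^-3)(4.950×10^-4) / 4.467×10^-7 = 13.1

Ω = 13.1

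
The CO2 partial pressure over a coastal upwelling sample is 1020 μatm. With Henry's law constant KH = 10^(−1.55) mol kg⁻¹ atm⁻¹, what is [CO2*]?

[CO2*] = 28.7 μmol/kg

KH = 10^(−1.55) = 2.818×10^-2 mol kg⁻¹ atm⁻¹
[CO2*] = KH · pCO2 = 2.818×10^-2 × 1020×10^-6 atm = 2.87×10^-5 mol/kg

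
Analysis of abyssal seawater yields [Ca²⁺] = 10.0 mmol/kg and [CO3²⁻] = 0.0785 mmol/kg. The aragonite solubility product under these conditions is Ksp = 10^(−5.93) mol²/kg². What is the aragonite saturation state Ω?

Ω = 0.668

Ksp = 10^(−5.93) = 1.175×10^-6
Ω = [Ca²⁺][CO3²⁻]/Ksp = (10.0×10^-3)(0.0785×10^-3) / 1.175×10^-6 = 0.668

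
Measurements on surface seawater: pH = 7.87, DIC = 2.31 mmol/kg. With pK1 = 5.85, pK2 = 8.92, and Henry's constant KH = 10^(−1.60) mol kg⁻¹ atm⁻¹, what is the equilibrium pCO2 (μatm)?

pCO2 = 799 μatm

α₀ = 1 / (1 + K1/[H⁺] + K1K2/[H⁺]²) = 1 / (1 + 10^+2.02 + 10^+0.97)
   = 1 / (1 + 104.71 + 9.3325) = 1/115.05 = 0.008692
[CO2*] = α₀ × DIC = 0.008692 × 2.31 = 0.02008 mmol/kg
pCO2 = [CO2*]/KH = 2.008×10^-5 / 2.512×10^-2 = 799 μatm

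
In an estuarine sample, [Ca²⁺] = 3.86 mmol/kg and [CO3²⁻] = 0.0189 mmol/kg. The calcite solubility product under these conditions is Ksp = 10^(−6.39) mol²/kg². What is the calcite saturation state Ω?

Ksp = 10^(−6.39) = 4.074×10^-7
Ω = [Ca²⁺][CO3²⁻]/Ksp = (3.86×10^-3)(0.0189×10^-3) / 4.074×10^-7 = 0.179

Ω = 0.179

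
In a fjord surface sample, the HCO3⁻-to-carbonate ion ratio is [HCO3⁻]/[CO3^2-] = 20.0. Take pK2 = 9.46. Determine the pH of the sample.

From K2 = [H⁺][CO3^2-]/[HCO3⁻]:  pH = pK2 − log₁₀([HCO3⁻]/[CO3^2-])
log₁₀(20.0) = +1.301
pH = 9.46 − (+1.301) = 8.16

pH = 8.16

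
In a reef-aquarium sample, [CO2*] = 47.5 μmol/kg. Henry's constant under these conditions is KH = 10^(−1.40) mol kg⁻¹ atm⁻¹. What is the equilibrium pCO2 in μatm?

KH = 10^(−1.40) = 3.981×10^-2 mol kg⁻¹ atm⁻¹
pCO2 = [CO2*]/KH = 47.5×10^-6 / 3.981×10^-2 = 1.19×10^-3 atm = 1190 μatm

pCO2 = 1190 μatm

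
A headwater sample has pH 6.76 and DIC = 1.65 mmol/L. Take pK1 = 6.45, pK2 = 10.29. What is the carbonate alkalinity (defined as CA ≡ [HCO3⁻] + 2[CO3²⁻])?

CA = 1.11 mmol/L

CA = [HCO3⁻] + 2[CO3²⁻] = (α₁ + 2α₂)·DIC
At pH 6.76: [H⁺]/K1 = 10^-0.31 = 0.48978, K2/[H⁺] = 10^-3.53 = 0.00029512
α₁ = 1/(1 + 0.48978 + 0.00029512) = 1/1.4901 = 0.6711; α₂ = α₁·K2/[H⁺] = 0.0001981
α₁ + 2α₂ = 0.6715
CA = 0.6715 × 1.65 = 1.11 mmol/L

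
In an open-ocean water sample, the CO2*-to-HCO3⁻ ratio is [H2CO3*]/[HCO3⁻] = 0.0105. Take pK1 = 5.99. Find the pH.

pH = 7.97

From K1 = [H⁺][HCO3⁻]/[H2CO3*]:  pH = pK1 − log₁₀([H2CO3*]/[HCO3⁻])
log₁₀(0.0105) = -1.979
pH = 5.99 − (-1.979) = 7.97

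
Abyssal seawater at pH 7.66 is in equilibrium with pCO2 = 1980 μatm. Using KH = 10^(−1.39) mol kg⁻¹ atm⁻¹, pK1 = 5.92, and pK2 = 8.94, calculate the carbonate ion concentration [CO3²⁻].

[CO3²⁻] = 0.233 mmol/kg

[CO2*] = KH · pCO2 = 10^(−1.39) × 1980×10^-6 = 8.066×10^-5 mol/kg
α₀ = 1/(1 + K1/[H⁺] + K1K2/[H⁺]²) = 1/(1 + 10^+1.74 + 10^+0.46) = 0.01700
DIC = [CO2*]/α₀ = 8.066×10^-5 / 0.01700 = 4.746 mmol/kg
[CO3²⁻] = α₂·DIC; α₂ = 0.04902, so [CO3²⁻] = 0.04902 × 4.746 = 0.233 mmol/kg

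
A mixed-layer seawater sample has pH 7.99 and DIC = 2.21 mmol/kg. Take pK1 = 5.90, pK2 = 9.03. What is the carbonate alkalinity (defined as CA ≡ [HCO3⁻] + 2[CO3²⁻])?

CA = 2.38 mmol/kg

CA = [HCO3⁻] + 2[CO3²⁻] = (α₁ + 2α₂)·DIC
At pH 7.99: [H⁺]/K1 = 10^-2.09 = 0.0081283, K2/[H⁺] = 10^-1.04 = 0.091201
α₁ = 1/(1 + 0.0081283 + 0.091201) = 1/1.0993 = 0.9096; α₂ = α₁·K2/[H⁺] = 0.08296
α₁ + 2α₂ = 1.0756
CA = 1.0756 × 2.21 = 2.38 mmol/kg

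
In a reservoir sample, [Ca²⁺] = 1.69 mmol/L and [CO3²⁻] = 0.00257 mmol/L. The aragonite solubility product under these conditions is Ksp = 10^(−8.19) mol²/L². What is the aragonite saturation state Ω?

Ω = 0.673

Ksp = 10^(−8.19) = 6.457×10^-9
Ω = [Ca²⁺][CO3²⁻]/Ksp = (1.69×10^-3)(0.00257×10^-3) / 6.457×10^-9 = 0.673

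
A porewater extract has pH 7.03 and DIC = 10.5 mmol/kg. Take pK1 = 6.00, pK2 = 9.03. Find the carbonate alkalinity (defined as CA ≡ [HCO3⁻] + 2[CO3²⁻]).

CA = 9.71 mmol/kg

CA = [HCO3⁻] + 2[CO3²⁻] = (α₁ + 2α₂)·DIC
At pH 7.03: [H⁺]/K1 = 10^-1.03 = 0.093325, K2/[H⁺] = 10^-2.00 = 0.010000
α₁ = 1/(1 + 0.093325 + 0.010000) = 1/1.1033 = 0.9064; α₂ = α₁·K2/[H⁺] = 0.009064
α₁ + 2α₂ = 0.9245
CA = 0.9245 × 10.5 = 9.71 mmol/kg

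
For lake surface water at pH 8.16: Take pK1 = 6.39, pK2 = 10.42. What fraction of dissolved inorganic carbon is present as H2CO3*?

α₀ = 1 / (1 + K1/[H⁺] + K1K2/[H⁺]²) = 1 / (1 + 10^+1.77 + 10^-0.49)
   = 1 / (1 + 58.884 + 0.32359) = 1/60.208 = 0.01661

α₀ = 0.0166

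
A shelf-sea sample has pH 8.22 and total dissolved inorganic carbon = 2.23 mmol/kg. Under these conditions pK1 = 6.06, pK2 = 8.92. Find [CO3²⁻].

α₂ = 1 / (1 + [H⁺]/K2 + [H⁺]²/(K1K2)) = 1 / (1 + 10^+0.70 + 10^-1.46)
   = 1 / (1 + 5.0119 + 0.034674) = 1/6.0465 = 0.1654
[CO3²⁻] = α₂ × DIC = 0.1654 × 2.23 = 0.369 mmol/kg

[CO3²⁻] = 0.369 mmol/kg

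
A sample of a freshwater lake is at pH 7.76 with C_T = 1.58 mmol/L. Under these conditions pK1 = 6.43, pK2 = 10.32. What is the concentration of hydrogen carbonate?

[HCO3⁻] = 1.51 mmol/L

α₁ = 1 / (1 + [H⁺]/K1 + K2/[H⁺]) = 1 / (1 + 10^-1.33 + 10^-2.56)
   = 1 / (1 + 0.046774 + 0.0027542) = 1/1.0495 = 0.9528
[HCO3⁻] = α₁ × DIC = 0.9528 × 1.58 = 1.51 mmol/L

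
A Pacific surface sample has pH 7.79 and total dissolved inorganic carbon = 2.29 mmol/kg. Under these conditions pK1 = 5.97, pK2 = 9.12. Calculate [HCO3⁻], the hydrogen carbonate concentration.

[HCO3⁻] = 2.16 mmol/kg

α₁ = 1 / (1 + [H⁺]/K1 + K2/[H⁺]) = 1 / (1 + 10^-1.82 + 10^-1.33)
   = 1 / (1 + 0.015136 + 0.046774) = 1/1.0619 = 0.9417
[HCO3⁻] = α₁ × DIC = 0.9417 × 2.29 = 2.16 mmol/kg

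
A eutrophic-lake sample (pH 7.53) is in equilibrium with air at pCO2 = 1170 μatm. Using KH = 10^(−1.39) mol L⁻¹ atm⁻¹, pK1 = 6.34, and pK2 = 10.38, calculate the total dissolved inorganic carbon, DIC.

[CO2*] = KH · pCO2 = 10^(−1.39) × 1170×10^-6 = 4.766×10^-5 mol/L
α₀ = 1/(1 + K1/[H⁺] + K1K2/[H⁺]²) = 1/(1 + 10^+1.19 + 10^-1.66) = 0.06057
DIC = [CO2*]/α₀ = 4.766×10^-5 / 0.06057 = 0.787 mmol/L

DIC = 0.787 mmol/L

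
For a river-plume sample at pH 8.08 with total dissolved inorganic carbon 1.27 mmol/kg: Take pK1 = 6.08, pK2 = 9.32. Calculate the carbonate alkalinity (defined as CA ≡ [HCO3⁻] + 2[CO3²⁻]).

CA = 1.33 mmol/kg

CA = [HCO3⁻] + 2[CO3²⁻] = (α₁ + 2α₂)·DIC
At pH 8.08: [H⁺]/K1 = 10^-2.00 = 0.010000, K2/[H⁺] = 10^-1.24 = 0.057544
α₁ = 1/(1 + 0.010000 + 0.057544) = 1/1.0675 = 0.9367; α₂ = α₁·K2/[H⁺] = 0.05390
α₁ + 2α₂ = 1.0445
CA = 1.0445 × 1.27 = 1.33 mmol/kg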